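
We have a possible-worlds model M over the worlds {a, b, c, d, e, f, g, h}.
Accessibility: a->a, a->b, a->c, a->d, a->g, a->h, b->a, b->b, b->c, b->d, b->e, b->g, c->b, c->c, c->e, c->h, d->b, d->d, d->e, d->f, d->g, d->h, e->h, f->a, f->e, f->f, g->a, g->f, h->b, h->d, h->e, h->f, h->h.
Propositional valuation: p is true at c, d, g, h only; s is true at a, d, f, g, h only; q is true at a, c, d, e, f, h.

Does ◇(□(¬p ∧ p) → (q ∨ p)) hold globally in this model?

Yes

Let φ = ◇(□(¬p ∧ p) → (q ∨ p)). Evaluate φ at each world:
  a (successors {a, b, c, d, g, h}): φ is true.
  b (successors {a, b, c, d, e, g}): φ is true.
  c (successors {b, c, e, h}): φ is true.
  d (successors {b, d, e, f, g, h}): φ is true.
  e (successors {h}): φ is true.
  f (successors {a, e, f}): φ is true.
  g (successors {a, f}): φ is true.
  h (successors {b, d, e, f, h}): φ is true.
For instance, at f:
  At f: ◇(□(¬p ∧ p) → (q ∨ p)) requires □(¬p ∧ p) → (q ∨ p) at some successor in {a, e, f}.
    □(¬p ∧ p) → (q ∨ p) holds at a, so ◇(□(¬p ∧ p) → (q ∨ p)) is true at f.
      At a: □(¬p ∧ p) is false, q ∨ p is true, so □(¬p ∧ p) → (q ∨ p) is true.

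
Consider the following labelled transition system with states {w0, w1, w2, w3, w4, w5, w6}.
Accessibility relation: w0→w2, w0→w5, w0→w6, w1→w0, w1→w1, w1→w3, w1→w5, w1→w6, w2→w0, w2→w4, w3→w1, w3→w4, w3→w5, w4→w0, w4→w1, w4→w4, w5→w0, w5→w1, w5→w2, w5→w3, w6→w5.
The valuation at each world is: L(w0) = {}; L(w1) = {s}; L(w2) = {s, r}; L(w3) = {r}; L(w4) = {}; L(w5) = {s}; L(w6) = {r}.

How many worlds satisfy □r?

Let φ = □r. Evaluate φ at each world:
  w0 (successors {w2, w5, w6}): φ is false.
  w1 (successors {w0, w1, w3, w5, w6}): φ is false.
  w2 (successors {w0, w4}): φ is false.
  w3 (successors {w1, w4, w5}): φ is false.
  w4 (successors {w0, w1, w4}): φ is false.
  w5 (successors {w0, w1, w2, w3}): φ is false.
  w6 (successors {w5}): φ is false.
For instance, at w2:
  At w2: □r requires r at every successor {w0, w4}.
    r fails at w0, so □r is false at w2.
Satisfying worlds: none.

0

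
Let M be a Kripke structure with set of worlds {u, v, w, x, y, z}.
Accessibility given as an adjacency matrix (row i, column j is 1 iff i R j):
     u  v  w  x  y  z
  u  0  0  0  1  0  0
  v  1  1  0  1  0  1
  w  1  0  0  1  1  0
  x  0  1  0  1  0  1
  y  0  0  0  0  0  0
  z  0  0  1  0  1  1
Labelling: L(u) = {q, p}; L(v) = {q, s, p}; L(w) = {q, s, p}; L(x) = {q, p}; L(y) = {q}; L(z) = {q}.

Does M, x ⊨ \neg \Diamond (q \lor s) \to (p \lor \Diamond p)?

At x: \neg \Diamond (q \lor s) is false, p \lor \Diamond p is true, so \neg \Diamond (q \lor s) \to (p \lor \Diamond p) is true.
  At x: \Diamond (q \lor s) is true, so \neg \Diamond (q \lor s) is false.
    At x: \Diamond (q \lor s) requires q \lor s at some successor in {v, x, z}.
      q \lor s holds at v, so \Diamond (q \lor s) is true at x.
  At x: p is true, \Diamond p is true, so p \lor \Diamond p is true.
    At x: \Diamond p requires p at some successor in {v, x, z}.
      p holds at v, so \Diamond p is true at x.

Yes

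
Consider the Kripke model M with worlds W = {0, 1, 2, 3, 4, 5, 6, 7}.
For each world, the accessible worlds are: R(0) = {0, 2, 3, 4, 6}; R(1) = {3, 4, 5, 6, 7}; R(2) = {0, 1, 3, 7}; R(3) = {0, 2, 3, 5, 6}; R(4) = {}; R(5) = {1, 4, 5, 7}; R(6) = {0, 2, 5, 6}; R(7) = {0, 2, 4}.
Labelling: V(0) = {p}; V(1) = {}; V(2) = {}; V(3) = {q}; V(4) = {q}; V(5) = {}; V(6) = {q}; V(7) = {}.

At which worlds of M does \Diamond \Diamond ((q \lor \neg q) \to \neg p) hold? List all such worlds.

0, 1, 2, 3, 5, 6, 7

Let φ = \Diamond \Diamond ((q \lor \neg q) \to \neg p). Evaluate φ at each world:
  0 (successors {0, 2, 3, 4, 6}): φ is true.
  1 (successors {3, 4, 5, 6, 7}): φ is true.
  2 (successors {0, 1, 3, 7}): φ is true.
  3 (successors {0, 2, 3, 5, 6}): φ is true.
  4 (successors ∅): φ is false.
  5 (successors {1, 4, 5, 7}): φ is true.
  6 (successors {0, 2, 5, 6}): φ is true.
  7 (successors {0, 2, 4}): φ is true.
For instance, at 7:
  At 7: \Diamond \Diamond ((q \lor \neg q) \to \neg p) requires \Diamond ((q \lor \neg q) \to \neg p) at some successor in {0, 2, 4}.
    \Diamond ((q \lor \neg q) \to \neg p) holds at 0, so \Diamond \Diamond ((q \lor \neg q) \to \neg p) is true at 7.
      At 0: \Diamond ((q \lor \neg q) \to \neg p) requires (q \lor \neg q) \to \neg p at some successor in {0, 2, 3, 4, 6}.
        (q \lor \neg q) \to \neg p holds at 2, so \Diamond ((q \lor \neg q) \to \neg p) is true at 0.
Satisfying worlds: {0, 1, 2, 3, 5, 6, 7}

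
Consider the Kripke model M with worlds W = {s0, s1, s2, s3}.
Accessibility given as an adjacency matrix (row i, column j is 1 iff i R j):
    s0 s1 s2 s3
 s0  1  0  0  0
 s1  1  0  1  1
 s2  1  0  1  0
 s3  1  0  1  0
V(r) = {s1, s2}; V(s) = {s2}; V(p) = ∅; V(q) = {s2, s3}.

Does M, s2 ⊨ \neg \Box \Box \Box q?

Yes

At s2: \Box \Box \Box q is false, so \neg \Box \Box \Box q is true.
  At s2: \Box \Box \Box q requires \Box \Box q at every successor {s0, s2}.
    \Box \Box q fails at s0, so \Box \Box \Box q is false at s2.
      At s0: \Box \Box q requires \Box q at every successor {s0}.
        \Box q fails at s0, so \Box \Box q is false at s0.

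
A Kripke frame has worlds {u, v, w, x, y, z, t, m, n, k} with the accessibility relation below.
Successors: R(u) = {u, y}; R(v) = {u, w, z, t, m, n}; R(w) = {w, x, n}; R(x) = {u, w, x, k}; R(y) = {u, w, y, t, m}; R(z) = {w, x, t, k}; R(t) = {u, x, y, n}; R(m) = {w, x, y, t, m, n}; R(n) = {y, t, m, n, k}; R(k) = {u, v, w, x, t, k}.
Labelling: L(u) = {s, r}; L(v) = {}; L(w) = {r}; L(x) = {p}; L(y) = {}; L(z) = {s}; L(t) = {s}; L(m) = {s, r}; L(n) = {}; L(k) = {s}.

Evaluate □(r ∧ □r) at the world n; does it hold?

At n: □(r ∧ □r) requires r ∧ □r at every successor {y, t, m, n, k}.
  r ∧ □r fails at y, so □(r ∧ □r) is false at n.
    At y: r is false, □r is false, so r ∧ □r is false.
      At y: □r requires r at every successor {u, w, y, t, m}.
        r fails at y, so □r is false at y.

No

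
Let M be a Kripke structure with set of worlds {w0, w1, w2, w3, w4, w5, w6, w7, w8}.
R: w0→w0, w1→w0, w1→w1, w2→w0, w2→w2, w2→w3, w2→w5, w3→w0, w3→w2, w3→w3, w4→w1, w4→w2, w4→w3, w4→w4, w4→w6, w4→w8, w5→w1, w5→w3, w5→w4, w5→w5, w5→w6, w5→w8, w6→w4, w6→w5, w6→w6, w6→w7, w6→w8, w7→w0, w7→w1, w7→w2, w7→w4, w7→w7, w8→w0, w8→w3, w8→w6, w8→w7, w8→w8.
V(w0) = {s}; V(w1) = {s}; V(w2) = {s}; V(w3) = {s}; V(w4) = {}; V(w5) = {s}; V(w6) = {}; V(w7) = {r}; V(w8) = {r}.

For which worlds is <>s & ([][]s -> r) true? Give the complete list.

Recall that []ψ holds at a world iff ψ holds at every accessible world, and <>ψ holds iff ψ holds at some accessible world.
Let φ = <>s & ([][]s -> r). Evaluate φ at each world:
  w0 (successors {w0}): φ is false.
  w1 (successors {w0, w1}): φ is false.
  w2 (successors {w0, w2, w3, w5}): φ is true.
  w3 (successors {w0, w2, w3}): φ is false.
  w4 (successors {w1, w2, w3, w4, w6, w8}): φ is true.
  w5 (successors {w1, w3, w4, w5, w6, w8}): φ is true.
  w6 (successors {w4, w5, w6, w7, w8}): φ is true.
  w7 (successors {w0, w1, w2, w4, w7}): φ is true.
  w8 (successors {w0, w3, w6, w7, w8}): φ is true.
For instance, at w7:
  At w7: <>s is true, [][]s -> r is true, so <>s & ([][]s -> r) is true.
    At w7: <>s requires s at some successor in {w0, w1, w2, w4, w7}.
      s holds at w0, so <>s is true at w7.
    At w7: [][]s is false, r is true, so [][]s -> r is true.
      At w7: [][]s requires []s at every successor {w0, w1, w2, w4, w7}.
        []s fails at w4, so [][]s is false at w7.
Satisfying worlds: {w2, w4, w5, w6, w7, w8}

w2, w4, w5, w6, w7, w8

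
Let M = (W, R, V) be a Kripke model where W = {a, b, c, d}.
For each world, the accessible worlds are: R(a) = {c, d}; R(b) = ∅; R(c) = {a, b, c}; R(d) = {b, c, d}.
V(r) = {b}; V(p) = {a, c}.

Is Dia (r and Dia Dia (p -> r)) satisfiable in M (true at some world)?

No

Let φ = Dia (r and Dia Dia (p -> r)). Evaluate φ at each world:
  a (successors {c, d}): φ is false.
  b (successors ∅): φ is false.
  c (successors {a, b, c}): φ is false.
  d (successors {b, c, d}): φ is false.
For instance, at c:
  At c: Dia (r and Dia Dia (p -> r)) requires r and Dia Dia (p -> r) at some successor in {a, b, c}.
    At a: r and Dia Dia (p -> r) is false.
    At b: r and Dia Dia (p -> r) is false.
    At c: r and Dia Dia (p -> r) is false.
  So Dia (r and Dia Dia (p -> r)) is false at c.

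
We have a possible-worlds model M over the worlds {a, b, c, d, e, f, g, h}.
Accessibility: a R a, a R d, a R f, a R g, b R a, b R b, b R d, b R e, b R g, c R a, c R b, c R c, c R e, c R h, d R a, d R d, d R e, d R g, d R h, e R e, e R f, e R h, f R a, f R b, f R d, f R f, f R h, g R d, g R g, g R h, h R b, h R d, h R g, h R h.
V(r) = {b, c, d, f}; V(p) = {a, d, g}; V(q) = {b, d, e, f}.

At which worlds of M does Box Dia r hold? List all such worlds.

Let φ = Box Dia r. Evaluate φ at each world:
  a (successors {a, d, f, g}): φ is true.
  b (successors {a, b, d, e, g}): φ is true.
  c (successors {a, b, c, e, h}): φ is true.
  d (successors {a, d, e, g, h}): φ is true.
  e (successors {e, f, h}): φ is true.
  f (successors {a, b, d, f, h}): φ is true.
  g (successors {d, g, h}): φ is true.
  h (successors {b, d, g, h}): φ is true.
For instance, at a:
  At a: Box Dia r requires Dia r at every successor {a, d, f, g}.
    At a: Dia r is true.
    At d: Dia r is true.
    At f: Dia r is true.
    At g: Dia r is true.
  So Box Dia r is true at a.
Satisfying worlds: {a, b, c, d, e, f, g, h}

a, b, c, d, e, f, g, h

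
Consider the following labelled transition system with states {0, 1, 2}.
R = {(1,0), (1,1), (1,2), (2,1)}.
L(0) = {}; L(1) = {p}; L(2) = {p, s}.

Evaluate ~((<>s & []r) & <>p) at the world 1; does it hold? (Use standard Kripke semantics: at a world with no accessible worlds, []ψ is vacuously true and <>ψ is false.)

Yes

Recall that []ψ holds at a world iff ψ holds at every accessible world, and <>ψ holds iff ψ holds at some accessible world.
At 1: (<>s & []r) & <>p is false, so ~((<>s & []r) & <>p) is true.
  At 1: <>s & []r is false, <>p is true, so (<>s & []r) & <>p is false.
    At 1: <>s is true, []r is false, so <>s & []r is false.
      At 1: <>s requires s at some successor in {0, 1, 2}.
        s holds at 2, so <>s is true at 1.
      At 1: []r requires r at every successor {0, 1, 2}.
        r fails at 0, so []r is false at 1.
    At 1: <>p requires p at some successor in {0, 1, 2}.
      p holds at 1, so <>p is true at 1.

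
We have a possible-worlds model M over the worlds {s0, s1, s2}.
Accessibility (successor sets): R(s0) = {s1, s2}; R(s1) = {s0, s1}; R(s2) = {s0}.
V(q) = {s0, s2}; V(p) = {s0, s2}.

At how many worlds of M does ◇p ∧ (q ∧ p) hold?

2

Let φ = ◇p ∧ (q ∧ p). Evaluate φ at each world:
  s0 (successors {s1, s2}): φ is true.
  s1 (successors {s0, s1}): φ is false.
  s2 (successors {s0}): φ is true.
For instance, at s2:
  At s2: ◇p is true, q ∧ p is true, so ◇p ∧ (q ∧ p) is true.
    At s2: ◇p requires p at some successor in {s0}.
      p holds at s0, so ◇p is true at s2.
Satisfying worlds: {s0, s2}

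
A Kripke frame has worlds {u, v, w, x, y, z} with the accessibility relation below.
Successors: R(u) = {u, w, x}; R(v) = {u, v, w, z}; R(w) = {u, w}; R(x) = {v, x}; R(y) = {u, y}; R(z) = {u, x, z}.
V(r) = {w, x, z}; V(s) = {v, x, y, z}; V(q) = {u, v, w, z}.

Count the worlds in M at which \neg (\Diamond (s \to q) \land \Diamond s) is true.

1

Let φ = \neg (\Diamond (s \to q) \land \Diamond s). Evaluate φ at each world:
  u (successors {u, w, x}): φ is false.
  v (successors {u, v, w, z}): φ is false.
  w (successors {u, w}): φ is true.
  x (successors {v, x}): φ is false.
  y (successors {u, y}): φ is false.
  z (successors {u, x, z}): φ is false.
For instance, at z:
  At z: \Diamond (s \to q) \land \Diamond s is true, so \neg (\Diamond (s \to q) \land \Diamond s) is false.
    At z: \Diamond (s \to q) is true, \Diamond s is true, so \Diamond (s \to q) \land \Diamond s is true.
      At z: \Diamond (s \to q) requires s \to q at some successor in {u, x, z}.
        s \to q holds at u, so \Diamond (s \to q) is true at z.
      At z: \Diamond s requires s at some successor in {u, x, z}.
        s holds at x, so \Diamond s is true at z.
Satisfying worlds: {w}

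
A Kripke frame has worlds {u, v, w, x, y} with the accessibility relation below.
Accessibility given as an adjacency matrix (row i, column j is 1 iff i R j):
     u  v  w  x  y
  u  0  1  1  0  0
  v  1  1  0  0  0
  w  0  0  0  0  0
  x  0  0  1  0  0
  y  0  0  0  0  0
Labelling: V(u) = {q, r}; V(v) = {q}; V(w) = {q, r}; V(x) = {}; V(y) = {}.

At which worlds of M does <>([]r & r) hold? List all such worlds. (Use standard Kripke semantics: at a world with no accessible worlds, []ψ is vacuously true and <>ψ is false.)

u, x

Recall that []ψ holds at a world iff ψ holds at every accessible world, and <>ψ holds iff ψ holds at some accessible world.
Let φ = <>([]r & r). Evaluate φ at each world:
  u (successors {v, w}): φ is true.
  v (successors {u, v}): φ is false.
  w (successors ∅): φ is false.
  x (successors {w}): φ is true.
  y (successors ∅): φ is false.
For instance, at u:
  At u: <>([]r & r) requires []r & r at some successor in {v, w}.
    []r & r holds at w, so <>([]r & r) is true at u.
      At w: []r is true, r is true, so []r & r is true.
Satisfying worlds: {u, x}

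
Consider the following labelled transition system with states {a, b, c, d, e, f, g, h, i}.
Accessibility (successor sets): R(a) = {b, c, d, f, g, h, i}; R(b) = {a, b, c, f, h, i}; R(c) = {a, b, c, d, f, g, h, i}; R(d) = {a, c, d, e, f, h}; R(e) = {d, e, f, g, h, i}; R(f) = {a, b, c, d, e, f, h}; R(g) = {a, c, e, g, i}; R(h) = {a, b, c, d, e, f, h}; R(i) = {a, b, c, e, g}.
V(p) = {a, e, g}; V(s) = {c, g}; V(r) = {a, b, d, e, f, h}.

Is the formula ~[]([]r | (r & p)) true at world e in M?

Yes

At e: []([]r | (r & p)) is false, so ~[]([]r | (r & p)) is true.
  At e: []([]r | (r & p)) requires []r | (r & p) at every successor {d, e, f, g, h, i}.
    []r | (r & p) fails at d, so []([]r | (r & p)) is false at e.
      At d: []r is false, r & p is false, so []r | (r & p) is false.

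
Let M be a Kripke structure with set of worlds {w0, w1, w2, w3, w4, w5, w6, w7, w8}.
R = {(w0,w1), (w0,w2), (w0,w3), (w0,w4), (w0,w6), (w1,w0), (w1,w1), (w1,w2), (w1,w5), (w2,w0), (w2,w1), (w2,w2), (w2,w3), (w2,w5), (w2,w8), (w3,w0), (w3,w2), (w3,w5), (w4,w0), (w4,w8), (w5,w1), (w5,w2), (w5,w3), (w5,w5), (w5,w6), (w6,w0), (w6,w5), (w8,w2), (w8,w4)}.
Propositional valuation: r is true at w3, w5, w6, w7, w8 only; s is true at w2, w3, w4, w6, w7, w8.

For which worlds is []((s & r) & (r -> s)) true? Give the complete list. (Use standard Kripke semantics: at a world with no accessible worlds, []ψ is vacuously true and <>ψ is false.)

w7

Let φ = []((s & r) & (r -> s)). Evaluate φ at each world:
  w0 (successors {w1, w2, w3, w4, w6}): φ is false.
  w1 (successors {w0, w1, w2, w5}): φ is false.
  w2 (successors {w0, w1, w2, w3, w5, w8}): φ is false.
  w3 (successors {w0, w2, w5}): φ is false.
  w4 (successors {w0, w8}): φ is false.
  w5 (successors {w1, w2, w3, w5, w6}): φ is false.
  w6 (successors {w0, w5}): φ is false.
  w7 (successors ∅): φ is true.
  w8 (successors {w2, w4}): φ is false.
For instance, at w3:
  At w3: []((s & r) & (r -> s)) requires (s & r) & (r -> s) at every successor {w0, w2, w5}.
    (s & r) & (r -> s) fails at w0, so []((s & r) & (r -> s)) is false at w3.
Satisfying worlds: {w7}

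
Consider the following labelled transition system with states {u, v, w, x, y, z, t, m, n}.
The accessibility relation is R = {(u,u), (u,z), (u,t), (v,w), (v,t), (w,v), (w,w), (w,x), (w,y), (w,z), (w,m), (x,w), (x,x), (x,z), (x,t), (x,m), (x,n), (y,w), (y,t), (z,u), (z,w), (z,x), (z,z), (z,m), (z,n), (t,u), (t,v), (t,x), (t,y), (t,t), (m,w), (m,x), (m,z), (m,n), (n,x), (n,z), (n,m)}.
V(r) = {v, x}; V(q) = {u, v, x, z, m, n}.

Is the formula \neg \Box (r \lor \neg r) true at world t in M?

No

At t: \Box (r \lor \neg r) is true, so \neg \Box (r \lor \neg r) is false.
  At t: \Box (r \lor \neg r) requires r \lor \neg r at every successor {u, v, x, y, t}.
    At u: r \lor \neg r is true.
    At v: r \lor \neg r is true.
    At x: r \lor \neg r is true.
    At y: r \lor \neg r is true.
    At t: r \lor \neg r is true.
  So \Box (r \lor \neg r) is true at t.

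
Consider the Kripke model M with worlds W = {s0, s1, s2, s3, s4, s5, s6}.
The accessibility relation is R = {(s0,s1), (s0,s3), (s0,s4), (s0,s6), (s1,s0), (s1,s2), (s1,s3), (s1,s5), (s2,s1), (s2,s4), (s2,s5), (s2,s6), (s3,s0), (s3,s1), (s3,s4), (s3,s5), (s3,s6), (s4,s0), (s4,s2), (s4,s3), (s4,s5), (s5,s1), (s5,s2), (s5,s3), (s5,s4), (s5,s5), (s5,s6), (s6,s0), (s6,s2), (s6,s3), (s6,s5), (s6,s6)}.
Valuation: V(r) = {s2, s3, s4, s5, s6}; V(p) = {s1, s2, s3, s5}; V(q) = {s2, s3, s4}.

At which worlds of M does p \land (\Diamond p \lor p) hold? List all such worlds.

Let φ = p \land (\Diamond p \lor p). Evaluate φ at each world:
  s0 (successors {s1, s3, s4, s6}): φ is false.
  s1 (successors {s0, s2, s3, s5}): φ is true.
  s2 (successors {s1, s4, s5, s6}): φ is true.
  s3 (successors {s0, s1, s4, s5, s6}): φ is true.
  s4 (successors {s0, s2, s3, s5}): φ is false.
  s5 (successors {s1, s2, s3, s4, s5, s6}): φ is true.
  s6 (successors {s0, s2, s3, s5, s6}): φ is false.
For instance, at s4:
  At s4: p is false, \Diamond p \lor p is true, so p \land (\Diamond p \lor p) is false.
    At s4: \Diamond p is true, p is false, so \Diamond p \lor p is true.
      At s4: \Diamond p requires p at some successor in {s0, s2, s3, s5}.
        p holds at s2, so \Diamond p is true at s4.
Satisfying worlds: {s1, s2, s3, s5}

s1, s2, s3, s5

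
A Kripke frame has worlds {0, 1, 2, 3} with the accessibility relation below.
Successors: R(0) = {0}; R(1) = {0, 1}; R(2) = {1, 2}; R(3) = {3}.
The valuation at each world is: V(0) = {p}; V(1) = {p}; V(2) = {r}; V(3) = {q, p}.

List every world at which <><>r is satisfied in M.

2

Let φ = <><>r. Evaluate φ at each world:
  0 (successors {0}): φ is false.
  1 (successors {0, 1}): φ is false.
  2 (successors {1, 2}): φ is true.
  3 (successors {3}): φ is false.
For instance, at 1:
  At 1: <><>r requires <>r at some successor in {0, 1}.
    At 0: <>r is false.
    At 1: <>r is false.
  So <><>r is false at 1.
Satisfying worlds: {2}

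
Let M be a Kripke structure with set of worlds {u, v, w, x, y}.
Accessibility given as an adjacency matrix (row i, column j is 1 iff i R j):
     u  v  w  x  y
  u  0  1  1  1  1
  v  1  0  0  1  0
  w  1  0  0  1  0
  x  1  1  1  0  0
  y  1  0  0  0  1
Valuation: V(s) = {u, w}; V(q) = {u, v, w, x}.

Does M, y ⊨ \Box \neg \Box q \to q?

No

Recall that \Box ψ holds at a world iff ψ holds at every accessible world, and \Diamond ψ holds iff ψ holds at some accessible world.
At y: \Box \neg \Box q is true, q is false, so \Box \neg \Box q \to q is false.
  At y: \Box \neg \Box q requires \neg \Box q at every successor {u, y}.
      At u: \Box q is false, so \neg \Box q is true.
      At y: \Box q is false, so \neg \Box q is true.
  So \Box \neg \Box q is true at y.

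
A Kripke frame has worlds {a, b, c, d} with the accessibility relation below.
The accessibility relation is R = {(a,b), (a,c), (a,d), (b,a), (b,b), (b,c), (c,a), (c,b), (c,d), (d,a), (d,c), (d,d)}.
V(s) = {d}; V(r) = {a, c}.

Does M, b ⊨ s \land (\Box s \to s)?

At b: s is false, \Box s \to s is true, so s \land (\Box s \to s) is false.
  At b: \Box s is false, s is false, so \Box s \to s is true.
    At b: \Box s requires s at every successor {a, b, c}.
      s fails at a, so \Box s is false at b.

No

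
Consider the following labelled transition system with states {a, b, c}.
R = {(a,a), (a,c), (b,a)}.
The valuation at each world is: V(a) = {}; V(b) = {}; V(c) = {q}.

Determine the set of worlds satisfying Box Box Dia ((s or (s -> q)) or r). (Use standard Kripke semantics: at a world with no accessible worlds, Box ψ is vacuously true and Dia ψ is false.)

c

Let φ = Box Box Dia ((s or (s -> q)) or r). Evaluate φ at each world:
  a (successors {a, c}): φ is false.
  b (successors {a}): φ is false.
  c (successors ∅): φ is true.
For instance, at a:
  At a: Box Box Dia ((s or (s -> q)) or r) requires Box Dia ((s or (s -> q)) or r) at every successor {a, c}.
    Box Dia ((s or (s -> q)) or r) fails at a, so Box Box Dia ((s or (s -> q)) or r) is false at a.
      At a: Box Dia ((s or (s -> q)) or r) requires Dia ((s or (s -> q)) or r) at every successor {a, c}.
        Dia ((s or (s -> q)) or r) fails at c, so Box Dia ((s or (s -> q)) or r) is false at a.
Satisfying worlds: {c}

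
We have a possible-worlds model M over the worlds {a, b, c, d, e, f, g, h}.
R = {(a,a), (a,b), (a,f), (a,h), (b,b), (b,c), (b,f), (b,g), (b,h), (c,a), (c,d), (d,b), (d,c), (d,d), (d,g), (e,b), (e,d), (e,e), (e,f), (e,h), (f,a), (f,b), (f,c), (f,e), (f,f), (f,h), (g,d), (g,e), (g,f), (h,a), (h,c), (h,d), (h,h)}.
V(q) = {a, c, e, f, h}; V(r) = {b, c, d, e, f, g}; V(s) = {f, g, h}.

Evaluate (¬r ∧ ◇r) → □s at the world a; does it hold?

No

At a: ¬r ∧ ◇r is true, □s is false, so (¬r ∧ ◇r) → □s is false.
  At a: ¬r is true, ◇r is true, so ¬r ∧ ◇r is true.
    At a: ◇r requires r at some successor in {a, b, f, h}.
      r holds at b, so ◇r is true at a.
  At a: □s requires s at every successor {a, b, f, h}.
    s fails at a, so □s is false at a.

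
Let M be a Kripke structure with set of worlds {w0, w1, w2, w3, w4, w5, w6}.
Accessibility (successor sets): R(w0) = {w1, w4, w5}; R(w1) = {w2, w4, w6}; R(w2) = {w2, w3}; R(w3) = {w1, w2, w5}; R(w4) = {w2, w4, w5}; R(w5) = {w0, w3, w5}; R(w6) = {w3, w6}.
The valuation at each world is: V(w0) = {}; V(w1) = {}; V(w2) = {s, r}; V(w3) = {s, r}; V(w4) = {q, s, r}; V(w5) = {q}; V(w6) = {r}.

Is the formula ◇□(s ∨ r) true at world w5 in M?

Recall that □ψ holds at a world iff ψ holds at every accessible world, and ◇ψ holds iff ψ holds at some accessible world.
At w5: ◇□(s ∨ r) requires □(s ∨ r) at some successor in {w0, w3, w5}.
  At w0: □(s ∨ r) is false.
  At w3: □(s ∨ r) is false.
  At w5: □(s ∨ r) is false.
So ◇□(s ∨ r) is false at w5.

No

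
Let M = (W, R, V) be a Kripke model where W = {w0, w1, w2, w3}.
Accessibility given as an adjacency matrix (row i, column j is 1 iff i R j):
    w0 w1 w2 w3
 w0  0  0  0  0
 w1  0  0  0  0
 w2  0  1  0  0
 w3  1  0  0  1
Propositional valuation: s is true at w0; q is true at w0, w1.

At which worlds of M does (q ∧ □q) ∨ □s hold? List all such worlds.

Let φ = (q ∧ □q) ∨ □s. Evaluate φ at each world:
  w0 (successors ∅): φ is true.
  w1 (successors ∅): φ is true.
  w2 (successors {w1}): φ is false.
  w3 (successors {w0, w3}): φ is false.
For instance, at w2:
  At w2: q ∧ □q is false, □s is false, so (q ∧ □q) ∨ □s is false.
    At w2: q is false, □q is true, so q ∧ □q is false.
      At w2: □q requires q at every successor {w1}.
        At w1: q is true.
      So □q is true at w2.
    At w2: □s requires s at every successor {w1}.
      s fails at w1, so □s is false at w2.
Satisfying worlds: {w0, w1}

w0, w1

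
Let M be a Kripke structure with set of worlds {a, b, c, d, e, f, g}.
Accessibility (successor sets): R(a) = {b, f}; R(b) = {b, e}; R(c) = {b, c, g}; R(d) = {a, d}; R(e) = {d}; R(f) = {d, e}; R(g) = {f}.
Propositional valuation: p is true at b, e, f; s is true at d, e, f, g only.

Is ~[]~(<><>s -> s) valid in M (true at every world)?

Yes

Let φ = ~[]~(<><>s -> s). Evaluate φ at each world:
  a (successors {b, f}): φ is true.
  b (successors {b, e}): φ is true.
  c (successors {b, c, g}): φ is true.
  d (successors {a, d}): φ is true.
  e (successors {d}): φ is true.
  f (successors {d, e}): φ is true.
  g (successors {f}): φ is true.
For instance, at e:
  At e: []~(<><>s -> s) is false, so ~[]~(<><>s -> s) is true.
    At e: []~(<><>s -> s) requires ~(<><>s -> s) at every successor {d}.
      ~(<><>s -> s) fails at d, so []~(<><>s -> s) is false at e.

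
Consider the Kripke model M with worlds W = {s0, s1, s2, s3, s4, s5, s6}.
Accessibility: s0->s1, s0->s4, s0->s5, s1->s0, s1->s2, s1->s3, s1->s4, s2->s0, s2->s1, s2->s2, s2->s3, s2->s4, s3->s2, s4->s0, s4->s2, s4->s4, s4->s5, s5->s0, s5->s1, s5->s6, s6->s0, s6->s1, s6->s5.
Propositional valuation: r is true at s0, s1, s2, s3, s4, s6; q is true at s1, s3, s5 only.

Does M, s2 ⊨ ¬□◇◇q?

At s2: □◇◇q is true, so ¬□◇◇q is false.
  At s2: □◇◇q requires ◇◇q at every successor {s0, s1, s2, s3, s4}.
    At s0: ◇◇q is true.
    At s1: ◇◇q is true.
    At s2: ◇◇q is true.
    At s3: ◇◇q is true.
    At s4: ◇◇q is true.
  So □◇◇q is true at s2.

No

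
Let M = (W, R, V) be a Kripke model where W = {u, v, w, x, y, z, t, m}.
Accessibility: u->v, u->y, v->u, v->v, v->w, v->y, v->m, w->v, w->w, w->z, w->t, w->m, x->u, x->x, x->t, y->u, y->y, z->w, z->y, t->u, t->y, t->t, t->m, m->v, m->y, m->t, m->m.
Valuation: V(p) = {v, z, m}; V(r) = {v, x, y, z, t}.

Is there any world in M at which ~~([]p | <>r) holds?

Let φ = ~~([]p | <>r). Evaluate φ at each world:
  u (successors {v, y}): φ is true.
  v (successors {u, v, w, y, m}): φ is true.
  w (successors {v, w, z, t, m}): φ is true.
  x (successors {u, x, t}): φ is true.
  y (successors {u, y}): φ is true.
  z (successors {w, y}): φ is true.
  t (successors {u, y, t, m}): φ is true.
  m (successors {v, y, t, m}): φ is true.
Detail at u (witness):
  At u: ~([]p | <>r) is false, so ~~([]p | <>r) is true.
    At u: []p | <>r is true, so ~([]p | <>r) is false.
      At u: []p is false, <>r is true, so []p | <>r is true.

Yes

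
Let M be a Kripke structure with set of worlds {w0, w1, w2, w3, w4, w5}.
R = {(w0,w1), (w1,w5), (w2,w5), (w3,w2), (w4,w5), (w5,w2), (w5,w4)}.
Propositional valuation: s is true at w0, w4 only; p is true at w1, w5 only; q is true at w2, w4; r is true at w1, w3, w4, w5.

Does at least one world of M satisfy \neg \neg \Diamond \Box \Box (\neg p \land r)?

No

Recall that \Box ψ holds at a world iff ψ holds at every accessible world, and \Diamond ψ holds iff ψ holds at some accessible world.
Let φ = \neg \neg \Diamond \Box \Box (\neg p \land r). Evaluate φ at each world:
  w0 (successors {w1}): φ is false.
  w1 (successors {w5}): φ is false.
  w2 (successors {w5}): φ is false.
  w3 (successors {w2}): φ is false.
  w4 (successors {w5}): φ is false.
  w5 (successors {w2, w4}): φ is false.
For instance, at w0:
  At w0: \neg \Diamond \Box \Box (\neg p \land r) is true, so \neg \neg \Diamond \Box \Box (\neg p \land r) is false.
    At w0: \Diamond \Box \Box (\neg p \land r) is false, so \neg \Diamond \Box \Box (\neg p \land r) is true.
      At w0: \Diamond \Box \Box (\neg p \land r) requires \Box \Box (\neg p \land r) at some successor in {w1}.
        At w1: \Box \Box (\neg p \land r) is false.
      So \Diamond \Box \Box (\neg p \land r) is false at w0.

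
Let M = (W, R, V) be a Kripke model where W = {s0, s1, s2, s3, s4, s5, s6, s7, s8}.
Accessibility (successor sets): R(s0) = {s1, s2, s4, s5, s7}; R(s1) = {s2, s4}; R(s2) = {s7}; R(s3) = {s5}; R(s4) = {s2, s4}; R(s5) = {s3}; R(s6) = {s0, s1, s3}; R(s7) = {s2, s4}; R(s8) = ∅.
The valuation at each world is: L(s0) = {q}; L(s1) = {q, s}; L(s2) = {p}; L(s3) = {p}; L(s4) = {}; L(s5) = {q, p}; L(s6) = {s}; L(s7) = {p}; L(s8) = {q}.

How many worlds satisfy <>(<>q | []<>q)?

Recall that []ψ holds at a world iff ψ holds at every accessible world, and <>ψ holds iff ψ holds at some accessible world.
Let φ = <>(<>q | []<>q). Evaluate φ at each world:
  s0 (successors {s1, s2, s4, s5, s7}): φ is true.
  s1 (successors {s2, s4}): φ is false.
  s2 (successors {s7}): φ is false.
  s3 (successors {s5}): φ is true.
  s4 (successors {s2, s4}): φ is false.
  s5 (successors {s3}): φ is true.
  s6 (successors {s0, s1, s3}): φ is true.
  s7 (successors {s2, s4}): φ is false.
  s8 (successors ∅): φ is false.
For instance, at s5:
  At s5: <>(<>q | []<>q) requires <>q | []<>q at some successor in {s3}.
    <>q | []<>q holds at s3, so <>(<>q | []<>q) is true at s5.
      At s3: <>q is true, []<>q is false, so <>q | []<>q is true.
Satisfying worlds: {s0, s3, s5, s6}

4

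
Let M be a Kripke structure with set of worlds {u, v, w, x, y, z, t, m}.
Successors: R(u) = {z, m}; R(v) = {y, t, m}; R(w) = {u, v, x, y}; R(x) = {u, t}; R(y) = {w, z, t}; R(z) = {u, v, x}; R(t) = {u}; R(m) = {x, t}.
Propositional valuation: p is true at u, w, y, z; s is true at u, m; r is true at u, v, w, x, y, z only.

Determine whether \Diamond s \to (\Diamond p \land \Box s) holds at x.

No

Recall that \Box ψ holds at a world iff ψ holds at every accessible world, and \Diamond ψ holds iff ψ holds at some accessible world.
At x: \Diamond s is true, \Diamond p \land \Box s is false, so \Diamond s \to (\Diamond p \land \Box s) is false.
  At x: \Diamond s requires s at some successor in {u, t}.
    s holds at u, so \Diamond s is true at x.
  At x: \Diamond p is true, \Box s is false, so \Diamond p \land \Box s is false.
    At x: \Diamond p requires p at some successor in {u, t}.
      p holds at u, so \Diamond p is true at x.
    At x: \Box s requires s at every successor {u, t}.
      s fails at t, so \Box s is false at x.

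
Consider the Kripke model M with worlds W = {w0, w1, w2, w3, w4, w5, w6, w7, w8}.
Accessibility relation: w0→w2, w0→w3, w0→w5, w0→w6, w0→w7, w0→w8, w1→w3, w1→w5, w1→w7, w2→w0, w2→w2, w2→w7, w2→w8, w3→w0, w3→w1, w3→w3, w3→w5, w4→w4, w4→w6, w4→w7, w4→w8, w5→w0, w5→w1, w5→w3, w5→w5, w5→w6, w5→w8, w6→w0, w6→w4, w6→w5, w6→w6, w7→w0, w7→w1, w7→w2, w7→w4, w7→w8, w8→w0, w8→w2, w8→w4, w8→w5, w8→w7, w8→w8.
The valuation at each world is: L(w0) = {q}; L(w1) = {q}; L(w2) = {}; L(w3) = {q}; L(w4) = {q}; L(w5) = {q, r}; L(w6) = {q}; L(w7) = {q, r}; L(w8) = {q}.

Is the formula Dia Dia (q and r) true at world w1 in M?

Yes

Recall that Dia ψ holds at a world iff ψ holds at some accessible world.
At w1: Dia Dia (q and r) requires Dia (q and r) at some successor in {w3, w5, w7}.
  Dia (q and r) holds at w3, so Dia Dia (q and r) is true at w1.
    At w3: Dia (q and r) requires q and r at some successor in {w0, w1, w3, w5}.
      q and r holds at w5, so Dia (q and r) is true at w3.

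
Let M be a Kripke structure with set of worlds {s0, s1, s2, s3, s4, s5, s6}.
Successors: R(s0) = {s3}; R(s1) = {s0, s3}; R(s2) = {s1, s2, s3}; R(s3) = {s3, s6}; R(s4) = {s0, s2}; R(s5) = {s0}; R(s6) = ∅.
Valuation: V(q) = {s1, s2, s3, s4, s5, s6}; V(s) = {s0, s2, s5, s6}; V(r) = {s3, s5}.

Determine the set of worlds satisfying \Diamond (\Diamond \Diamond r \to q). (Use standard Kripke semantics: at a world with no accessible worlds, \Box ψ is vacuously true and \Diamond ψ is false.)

Let φ = \Diamond (\Diamond \Diamond r \to q). Evaluate φ at each world:
  s0 (successors {s3}): φ is true.
  s1 (successors {s0, s3}): φ is true.
  s2 (successors {s1, s2, s3}): φ is true.
  s3 (successors {s3, s6}): φ is true.
  s4 (successors {s0, s2}): φ is true.
  s5 (successors {s0}): φ is false.
  s6 (successors ∅): φ is false.
For instance, at s2:
  At s2: \Diamond (\Diamond \Diamond r \to q) requires \Diamond \Diamond r \to q at some successor in {s1, s2, s3}.
    \Diamond \Diamond r \to q holds at s1, so \Diamond (\Diamond \Diamond r \to q) is true at s2.
      At s1: \Diamond \Diamond r is true, q is true, so \Diamond \Diamond r \to q is true.
Satisfying worlds: {s0, s1, s2, s3, s4}

s0, s1, s2, s3, s4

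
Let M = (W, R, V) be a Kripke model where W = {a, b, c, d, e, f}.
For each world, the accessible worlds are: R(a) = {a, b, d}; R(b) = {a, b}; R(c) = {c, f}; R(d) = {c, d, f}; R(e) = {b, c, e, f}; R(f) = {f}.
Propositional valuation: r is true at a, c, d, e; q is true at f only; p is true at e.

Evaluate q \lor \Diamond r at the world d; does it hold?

At d: q is false, \Diamond r is true, so q \lor \Diamond r is true.
  At d: \Diamond r requires r at some successor in {c, d, f}.
    r holds at c, so \Diamond r is true at d.

Yes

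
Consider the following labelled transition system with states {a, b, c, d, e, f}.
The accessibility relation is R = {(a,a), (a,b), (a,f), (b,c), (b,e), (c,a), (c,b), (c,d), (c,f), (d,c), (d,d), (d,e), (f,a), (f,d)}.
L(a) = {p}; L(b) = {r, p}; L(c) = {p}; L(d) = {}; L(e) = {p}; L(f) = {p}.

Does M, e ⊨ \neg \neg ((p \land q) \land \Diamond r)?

At e: \neg ((p \land q) \land \Diamond r) is true, so \neg \neg ((p \land q) \land \Diamond r) is false.
  At e: (p \land q) \land \Diamond r is false, so \neg ((p \land q) \land \Diamond r) is true.
    At e: p \land q is false, \Diamond r is false, so (p \land q) \land \Diamond r is false.
      At e: no accessible worlds, so \Diamond r is false.

No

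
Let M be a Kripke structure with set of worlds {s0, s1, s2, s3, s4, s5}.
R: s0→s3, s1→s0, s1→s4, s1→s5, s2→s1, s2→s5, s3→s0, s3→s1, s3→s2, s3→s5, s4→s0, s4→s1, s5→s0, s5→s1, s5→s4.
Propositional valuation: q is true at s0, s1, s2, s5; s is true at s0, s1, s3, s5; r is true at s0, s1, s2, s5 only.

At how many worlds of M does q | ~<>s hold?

Let φ = q | ~<>s. Evaluate φ at each world:
  s0 (successors {s3}): φ is true.
  s1 (successors {s0, s4, s5}): φ is true.
  s2 (successors {s1, s5}): φ is true.
  s3 (successors {s0, s1, s2, s5}): φ is false.
  s4 (successors {s0, s1}): φ is false.
  s5 (successors {s0, s1, s4}): φ is true.
For instance, at s0:
  At s0: q is true, ~<>s is false, so q | ~<>s is true.
    At s0: <>s is true, so ~<>s is false.
      At s0: <>s requires s at some successor in {s3}.
        s holds at s3, so <>s is true at s0.
Satisfying worlds: {s0, s1, s2, s5}

4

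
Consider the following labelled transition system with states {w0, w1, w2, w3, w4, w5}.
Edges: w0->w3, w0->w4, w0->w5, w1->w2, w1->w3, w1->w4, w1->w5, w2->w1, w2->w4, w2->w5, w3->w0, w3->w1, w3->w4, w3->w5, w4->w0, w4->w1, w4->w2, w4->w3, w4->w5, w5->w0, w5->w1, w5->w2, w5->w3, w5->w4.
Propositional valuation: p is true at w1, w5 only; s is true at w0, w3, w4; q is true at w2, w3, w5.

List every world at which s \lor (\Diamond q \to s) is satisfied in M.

w0, w3, w4

Let φ = s \lor (\Diamond q \to s). Evaluate φ at each world:
  w0 (successors {w3, w4, w5}): φ is true.
  w1 (successors {w2, w3, w4, w5}): φ is false.
  w2 (successors {w1, w4, w5}): φ is false.
  w3 (successors {w0, w1, w4, w5}): φ is true.
  w4 (successors {w0, w1, w2, w3, w5}): φ is true.
  w5 (successors {w0, w1, w2, w3, w4}): φ is false.
For instance, at w4:
  At w4: s is true, \Diamond q \to s is true, so s \lor (\Diamond q \to s) is true.
    At w4: \Diamond q is true, s is true, so \Diamond q \to s is true.
      At w4: \Diamond q requires q at some successor in {w0, w1, w2, w3, w5}.
        q holds at w2, so \Diamond q is true at w4.
Satisfying worlds: {w0, w3, w4}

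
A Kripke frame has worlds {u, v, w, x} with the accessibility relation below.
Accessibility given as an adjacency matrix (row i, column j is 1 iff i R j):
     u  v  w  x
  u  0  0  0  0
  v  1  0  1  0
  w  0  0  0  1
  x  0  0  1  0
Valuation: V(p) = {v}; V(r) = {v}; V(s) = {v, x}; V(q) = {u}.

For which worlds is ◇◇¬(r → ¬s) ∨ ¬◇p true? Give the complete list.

Let φ = ◇◇¬(r → ¬s) ∨ ¬◇p. Evaluate φ at each world:
  u (successors ∅): φ is true.
  v (successors {u, w}): φ is true.
  w (successors {x}): φ is true.
  x (successors {w}): φ is true.
For instance, at w:
  At w: ◇◇¬(r → ¬s) is false, ¬◇p is true, so ◇◇¬(r → ¬s) ∨ ¬◇p is true.
    At w: ◇◇¬(r → ¬s) requires ◇¬(r → ¬s) at some successor in {x}.
      At x: ◇¬(r → ¬s) is false.
    So ◇◇¬(r → ¬s) is false at w.
    At w: ◇p is false, so ¬◇p is true.
      At w: ◇p requires p at some successor in {x}.
        At x: p is false.
      So ◇p is false at w.
Satisfying worlds: {u, v, w, x}

u, v, w, x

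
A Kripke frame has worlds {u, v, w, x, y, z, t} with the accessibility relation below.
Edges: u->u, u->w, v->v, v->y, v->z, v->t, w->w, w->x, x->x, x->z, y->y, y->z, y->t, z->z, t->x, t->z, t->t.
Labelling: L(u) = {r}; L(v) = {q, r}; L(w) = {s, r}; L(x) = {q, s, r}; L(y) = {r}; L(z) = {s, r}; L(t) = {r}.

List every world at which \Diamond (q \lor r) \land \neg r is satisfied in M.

none

Recall that \Diamond ψ holds at a world iff ψ holds at some accessible world.
Let φ = \Diamond (q \lor r) \land \neg r. Evaluate φ at each world:
  u (successors {u, w}): φ is false.
  v (successors {v, y, z, t}): φ is false.
  w (successors {w, x}): φ is false.
  x (successors {x, z}): φ is false.
  y (successors {y, z, t}): φ is false.
  z (successors {z}): φ is false.
  t (successors {x, z, t}): φ is false.
For instance, at v:
  At v: \Diamond (q \lor r) is true, \neg r is false, so \Diamond (q \lor r) \land \neg r is false.
    At v: \Diamond (q \lor r) requires q \lor r at some successor in {v, y, z, t}.
      q \lor r holds at v, so \Diamond (q \lor r) is true at v.
Satisfying worlds: none.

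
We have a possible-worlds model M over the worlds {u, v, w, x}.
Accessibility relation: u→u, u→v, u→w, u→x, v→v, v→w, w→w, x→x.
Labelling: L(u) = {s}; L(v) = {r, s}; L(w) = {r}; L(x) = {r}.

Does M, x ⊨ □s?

At x: □s requires s at every successor {x}.
  s fails at x, so □s is false at x.

No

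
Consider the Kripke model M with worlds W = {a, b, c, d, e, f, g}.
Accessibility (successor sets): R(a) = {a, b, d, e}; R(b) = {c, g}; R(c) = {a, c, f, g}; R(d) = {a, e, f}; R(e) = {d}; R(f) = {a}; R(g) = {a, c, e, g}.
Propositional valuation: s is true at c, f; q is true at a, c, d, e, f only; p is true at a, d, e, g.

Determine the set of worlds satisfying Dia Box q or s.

a, c, d, e, f, g

Let φ = Dia Box q or s. Evaluate φ at each world:
  a (successors {a, b, d, e}): φ is true.
  b (successors {c, g}): φ is false.
  c (successors {a, c, f, g}): φ is true.
  d (successors {a, e, f}): φ is true.
  e (successors {d}): φ is true.
  f (successors {a}): φ is true.
  g (successors {a, c, e, g}): φ is true.
For instance, at e:
  At e: Dia Box q is true, s is false, so Dia Box q or s is true.
    At e: Dia Box q requires Box q at some successor in {d}.
      Box q holds at d, so Dia Box q is true at e.
Satisfying worlds: {a, c, d, e, f, g}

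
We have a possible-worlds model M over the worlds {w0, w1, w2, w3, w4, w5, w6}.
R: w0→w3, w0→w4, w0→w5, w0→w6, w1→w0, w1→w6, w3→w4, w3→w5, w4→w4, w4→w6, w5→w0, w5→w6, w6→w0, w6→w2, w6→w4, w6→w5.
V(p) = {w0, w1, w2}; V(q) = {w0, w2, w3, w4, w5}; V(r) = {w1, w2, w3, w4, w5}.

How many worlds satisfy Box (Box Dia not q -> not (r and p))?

6

Let φ = Box (Box Dia not q -> not (r and p)). Evaluate φ at each world:
  w0 (successors {w3, w4, w5, w6}): φ is true.
  w1 (successors {w0, w6}): φ is true.
  w2 (successors ∅): φ is true.
  w3 (successors {w4, w5}): φ is true.
  w4 (successors {w4, w6}): φ is true.
  w5 (successors {w0, w6}): φ is true.
  w6 (successors {w0, w2, w4, w5}): φ is false.
For instance, at w0:
  At w0: Box (Box Dia not q -> not (r and p)) requires Box Dia not q -> not (r and p) at every successor {w3, w4, w5, w6}.
    At w3: Box Dia not q -> not (r and p) is true.
    At w4: Box Dia not q -> not (r and p) is true.
    At w5: Box Dia not q -> not (r and p) is true.
    At w6: Box Dia not q -> not (r and p) is true.
  So Box (Box Dia not q -> not (r and p)) is true at w0.
Satisfying worlds: {w0, w1, w2, w3, w4, w5}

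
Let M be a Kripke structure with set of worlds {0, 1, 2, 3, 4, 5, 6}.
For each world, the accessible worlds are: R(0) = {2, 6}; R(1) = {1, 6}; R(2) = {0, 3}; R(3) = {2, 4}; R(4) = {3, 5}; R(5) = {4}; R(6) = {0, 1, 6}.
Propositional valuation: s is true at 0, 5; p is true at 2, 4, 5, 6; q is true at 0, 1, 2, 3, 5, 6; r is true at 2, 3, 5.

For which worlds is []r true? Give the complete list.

Let φ = []r. Evaluate φ at each world:
  0 (successors {2, 6}): φ is false.
  1 (successors {1, 6}): φ is false.
  2 (successors {0, 3}): φ is false.
  3 (successors {2, 4}): φ is false.
  4 (successors {3, 5}): φ is true.
  5 (successors {4}): φ is false.
  6 (successors {0, 1, 6}): φ is false.
For instance, at 5:
  At 5: []r requires r at every successor {4}.
    r fails at 4, so []r is false at 5.
Satisfying worlds: {4}

4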